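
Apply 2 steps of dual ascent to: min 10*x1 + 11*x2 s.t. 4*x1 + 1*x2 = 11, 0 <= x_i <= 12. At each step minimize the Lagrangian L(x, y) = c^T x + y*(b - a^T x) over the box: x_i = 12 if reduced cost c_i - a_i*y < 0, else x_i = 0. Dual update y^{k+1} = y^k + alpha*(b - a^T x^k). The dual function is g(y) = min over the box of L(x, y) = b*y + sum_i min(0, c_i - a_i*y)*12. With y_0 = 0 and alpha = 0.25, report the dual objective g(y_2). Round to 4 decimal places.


Dual ascent for LP: min 10*x1 + 11*x2, 4*x1 + 1*x2 = 11, 0 <= x_i <= 12
Step 1: y^k = 0.0, reduced costs: (10.0, 11.0)
  x^k = (0.0, 0.0), subgradient = b - a^T x = 11.0
  y^{k+1} = 0.0 + 0.25*11.0 = 2.75
Step 2: y^k = 2.75, reduced costs: (-1.0, 8.25)
  x^k = (12.0, 0.0), subgradient = b - a^T x = -37.0
  y^{k+1} = 2.75 + 0.25*-37.0 = -6.5
Dual objective at y_2 = -6.5: reduced costs (36.0, 17.5), box minimizer x = (0.0, 0.0)
g(y_2) = b*y + (c1 - a1*y)*x1 + (c2 - a2*y)*x2 = 11*(-6.5) + 36.0*0.0 + 17.5*0.0 = -71.5 + 0.0 + 0.0 = -71.5


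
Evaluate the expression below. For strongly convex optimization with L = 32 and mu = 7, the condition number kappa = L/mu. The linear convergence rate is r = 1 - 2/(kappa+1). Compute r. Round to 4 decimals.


Step 1: Compute the condition number.
kappa = L/mu = 32/7 = 4.5714
Step 2: Compute the convergence rate.
r = 1 - 2/(kappa + 1) = 1 - 2*mu/(L + mu) = (L - mu)/(L + mu) = 25/39 = 0.641


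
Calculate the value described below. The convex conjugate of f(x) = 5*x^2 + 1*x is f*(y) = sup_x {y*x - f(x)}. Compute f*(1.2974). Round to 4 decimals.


f*(y) = sup_x {y*x - a*x^2 - b*x} = sup_x {(y-b)*x - a*x^2}
FOC: (y - b) - 2a*x = 0 => x* = (y - b)/(2a)
x* = (1.2974 - 1)/(2*5) = 0.0297
f*(1.2974) = (y-b)^2/(4a) = (1.2974 - 1)^2/(4*5)
= 0.0884/20 = 0.0044


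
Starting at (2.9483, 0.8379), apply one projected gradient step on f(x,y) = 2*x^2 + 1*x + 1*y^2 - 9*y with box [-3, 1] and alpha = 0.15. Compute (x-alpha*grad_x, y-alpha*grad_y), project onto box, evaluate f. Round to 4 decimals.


Step 1: Compute gradient at (2.9483, 0.8379).
grad_x = 2*2*2.9483 + 1 = 12.7932
grad_y = 2*1*0.8379 - 9 = -7.3242
Step 2: Gradient step.
x_raw = 2.9483 - 0.15*12.7932 = 1.0293
y_raw = 0.8379 - 0.15*-7.3242 = 1.9365
Step 3: Project onto [-3, 1].
x_proj = clip(1.0293) = 1.0
y_proj = clip(1.9365) = 1.0
Step 4: Evaluate f.
f(1.0, 1.0) = -5.0


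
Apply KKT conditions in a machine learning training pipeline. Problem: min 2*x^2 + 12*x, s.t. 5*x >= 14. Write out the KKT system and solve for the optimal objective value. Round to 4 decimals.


Step 1: Try lambda = 0 (constraint inactive).
x_unc = -12/(2*2) = -3.0
Check: 5*-3.0 = -15.0 < 14 -- violated!
Step 2: Constraint must be active: 5*x = 14
x* = 14/5 = 2.8
lambda = (2*2*2.8 + 12)/5 = 4.64
Step 3: Compute optimal value.
f(x*) = 2*2.8^2 + 12*2.8 = 49.28


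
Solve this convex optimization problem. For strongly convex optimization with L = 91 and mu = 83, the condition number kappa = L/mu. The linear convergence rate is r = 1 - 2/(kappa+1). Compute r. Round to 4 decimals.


Step 1: Compute the condition number.
kappa = L/mu = 91/83 = 1.0964
Step 2: Compute the convergence rate.
r = 1 - 2/(kappa + 1) = 1 - 2*mu/(L + mu) = (L - mu)/(L + mu) = 8/174 = 0.046


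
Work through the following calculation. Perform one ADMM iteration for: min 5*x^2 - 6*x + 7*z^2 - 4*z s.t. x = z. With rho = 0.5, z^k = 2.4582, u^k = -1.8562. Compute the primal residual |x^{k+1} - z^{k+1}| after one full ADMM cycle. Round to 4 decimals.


ADMM iteration with rho = 0.5, z^k = 2.4582, u^k = -1.8562
Step 1: x-update.
Minimize 5*x^2 - 6*x + (0.5/2)*(x - 2.4582 - 1.8562)^2
FOC: (2*5 + 0.5)*x = 6 + 0.5*(2.4582 + 1.8562)
x^{k+1} = 0.7769
Step 2: z-update.
Minimize 7*z^2 - 4*z + (0.5/2)*(0.7769 - z - 1.8562)^2
FOC: (2*7 + 0.5)*z = 4 + 0.5*(0.7769 - 1.8562)
z^{k+1} = 0.2386
Step 3: u-update.
u^{k+1} = -1.8562 + 0.7769 - 0.2386 = -1.318
Step 4: Primal residual = |0.7769 - 0.2386| = 0.5382


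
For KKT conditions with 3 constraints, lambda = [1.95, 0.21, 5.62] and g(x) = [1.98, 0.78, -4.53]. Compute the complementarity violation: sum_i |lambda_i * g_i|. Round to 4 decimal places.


KKT complementary slackness check:
lambda_1 * g_1 = 1.95 * 1.98 = 3.861
lambda_2 * g_2 = 0.21 * 0.78 = 0.1638
lambda_3 * g_3 = 5.62 * -4.53 = -25.4586
Total violation = 3.861 + 0.1638 + 25.4586 = 29.4834


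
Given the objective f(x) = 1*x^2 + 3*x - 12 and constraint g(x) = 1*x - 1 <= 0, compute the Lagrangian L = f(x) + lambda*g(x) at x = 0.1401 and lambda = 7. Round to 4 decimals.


Step 1: Evaluate f(x).
f(0.1401) = 1*0.1401^2 + 3*0.1401 - 12 = -11.5601
Step 2: Evaluate g(x).
g(0.1401) = 1*0.1401 - 1 = -0.8599
Step 3: Compute Lagrangian.
L = -11.5601 + 7*-0.8599 = -17.5794


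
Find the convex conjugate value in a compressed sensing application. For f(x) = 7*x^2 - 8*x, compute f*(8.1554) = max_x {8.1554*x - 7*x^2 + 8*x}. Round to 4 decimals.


f*(y) = sup_x {y*x - a*x^2 - b*x} = sup_x {(y-b)*x - a*x^2}
FOC: (y - b) - 2a*x = 0 => x* = (y - b)/(2a)
x* = (8.1554 + 8)/(2*7) = 1.154
f*(8.1554) = (y-b)^2/(4a) = (8.1554 + 8)^2/(4*7)
= 260.9969/28 = 9.3213


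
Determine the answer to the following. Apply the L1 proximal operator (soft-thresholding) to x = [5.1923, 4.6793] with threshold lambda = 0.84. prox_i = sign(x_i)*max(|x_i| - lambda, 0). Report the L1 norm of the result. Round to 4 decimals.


Soft-thresholding with lambda = 0.84:
prox(5.1923) = sign(5.1923)*max(|5.1923| - 0.84, 0) = 4.3523
prox(4.6793) = sign(4.6793)*max(|4.6793| - 0.84, 0) = 3.8393
prox(x) = [4.3523, 3.8393]
||prox(x)||_1 = 4.3523 + 3.8393 = 8.1916


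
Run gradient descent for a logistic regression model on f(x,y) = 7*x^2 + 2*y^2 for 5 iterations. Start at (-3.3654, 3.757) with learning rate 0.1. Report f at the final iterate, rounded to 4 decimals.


Gradient descent on f(x,y) = 7*x^2 + 2*y^2.
Starting point: (-3.3654, 3.757), alpha = 0.1
Step 1: grad_x = 2*7*-3.3654 = -47.1156, grad_y = 2*2*3.757 = 15.028
  x_1 = -3.3654 - 0.1*-47.1156 = 1.3462
  y_1 = 3.757 - 0.1*15.028 = 2.2542
Step 2: grad_x = 2*7*1.3462 = 18.8462, grad_y = 2*2*2.2542 = 9.0168
  x_2 = 1.3462 - 0.1*18.8462 = -0.5385
  y_2 = 2.2542 - 0.1*9.0168 = 1.3525
Step 3: grad_x = 2*7*-0.5385 = -7.5385, grad_y = 2*2*1.3525 = 5.4101
  x_3 = -0.5385 - 0.1*-7.5385 = 0.2154
  y_3 = 1.3525 - 0.1*5.4101 = 0.8115
Step 4: grad_x = 2*7*0.2154 = 3.0154, grad_y = 2*2*0.8115 = 3.246
  x_4 = 0.2154 - 0.1*3.0154 = -0.0862
  y_4 = 0.8115 - 0.1*3.246 = 0.4869
Step 5: grad_x = 2*7*-0.0862 = -1.2062, grad_y = 2*2*0.4869 = 1.9476
  x_5 = -0.0862 - 0.1*-1.2062 = 0.0345
  y_5 = 0.4869 - 0.1*1.9476 = 0.2921
f(0.0345, 0.2921) = 7*0.0345^2 + 2*0.2921^2 = 0.179


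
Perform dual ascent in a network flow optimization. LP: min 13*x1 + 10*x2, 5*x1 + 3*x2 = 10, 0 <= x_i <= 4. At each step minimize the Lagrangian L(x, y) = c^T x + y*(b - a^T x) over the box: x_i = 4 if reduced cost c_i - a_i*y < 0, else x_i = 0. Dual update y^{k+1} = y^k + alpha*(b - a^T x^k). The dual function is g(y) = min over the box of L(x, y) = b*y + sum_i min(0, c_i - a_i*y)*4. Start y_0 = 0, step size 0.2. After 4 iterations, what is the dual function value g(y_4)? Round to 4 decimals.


Dual ascent for LP: min 13*x1 + 10*x2, 5*x1 + 3*x2 = 10, 0 <= x_i <= 4
Step 1: y^k = 0.0, reduced costs: (13.0, 10.0)
  x^k = (0.0, 0.0), subgradient = b - a^T x = 10.0
  y^{k+1} = 0.0 + 0.2*10.0 = 2.0
Step 2: y^k = 2.0, reduced costs: (3.0, 4.0)
  x^k = (0.0, 0.0), subgradient = b - a^T x = 10.0
  y^{k+1} = 2.0 + 0.2*10.0 = 4.0
Step 3: y^k = 4.0, reduced costs: (-7.0, -2.0)
  x^k = (4.0, 4.0), subgradient = b - a^T x = -22.0
  y^{k+1} = 4.0 + 0.2*-22.0 = -0.4
Step 4: y^k = -0.4, reduced costs: (15.0, 11.2)
  x^k = (0.0, 0.0), subgradient = b - a^T x = 10.0
  y^{k+1} = -0.4 + 0.2*10.0 = 1.6
Dual objective at y_4 = 1.6: reduced costs (5.0, 5.2), box minimizer x = (0.0, 0.0)
g(y_4) = b*y + (c1 - a1*y)*x1 + (c2 - a2*y)*x2 = 10*1.6 + 5.0*0.0 + 5.2*0.0 = 16.0 + 0.0 + 0.0 = 16.0


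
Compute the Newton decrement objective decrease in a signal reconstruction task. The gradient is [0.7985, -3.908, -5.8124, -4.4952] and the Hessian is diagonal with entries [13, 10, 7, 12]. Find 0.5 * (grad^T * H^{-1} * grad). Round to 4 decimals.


Step 1: H is diagonal, so H^(-1) * g = [0.0614, -0.3908, -0.8303, -0.3746].
Step 2: g^T H^(-1) g = sum_i g_i^2 / H_ii
  = (0.7985)^2/13 + (-3.908)^2/10 + (-5.8124)^2/7 + (-4.4952)^2/12
  = 0.049 + 1.5272 + 4.8263 + 1.6839 = 8.0865
Step 3: Objective decrease = 0.5 * g^T H^(-1) g = 4.0432


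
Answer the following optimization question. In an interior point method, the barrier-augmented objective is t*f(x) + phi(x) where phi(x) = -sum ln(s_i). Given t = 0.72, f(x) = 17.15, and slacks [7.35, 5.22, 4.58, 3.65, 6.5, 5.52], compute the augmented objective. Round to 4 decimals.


Step 1: Compute log-barrier.
ln values: [1.9947, 1.6525, 1.5217, 1.2947, 1.8718, 1.7084]
phi = -(1.9947 + 1.6525 + 1.5217 + 1.2947 + 1.8718 + 1.7084) = -10.0438
Step 2: Compute augmented objective.
t*f(x) = 0.72*17.15 = 12.348
Total = 12.348 - 10.0438 = 2.3042


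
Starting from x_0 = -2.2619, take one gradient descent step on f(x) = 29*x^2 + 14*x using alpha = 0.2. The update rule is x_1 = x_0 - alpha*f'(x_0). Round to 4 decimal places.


We compute the gradient at x_0 and apply the update.
f'(x) = 58*x + 14
f'(-2.2619) = 58*-2.2619 + 14 = -117.1902
x_1 = -2.2619 - 0.2*-117.1902 = 21.1761


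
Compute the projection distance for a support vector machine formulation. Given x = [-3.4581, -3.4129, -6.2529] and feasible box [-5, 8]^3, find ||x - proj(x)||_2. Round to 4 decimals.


Project each component onto [-5, 8].
clip(-3.4581) = -3.4581, clip(-3.4129) = -3.4129, clip(-6.2529) = -5.0
Projection = [-3.4581, -3.4129, -5.0]
Squared diffs: [0.0, 0.0, 1.5698]
Distance = sqrt(1.5698) = 1.2529


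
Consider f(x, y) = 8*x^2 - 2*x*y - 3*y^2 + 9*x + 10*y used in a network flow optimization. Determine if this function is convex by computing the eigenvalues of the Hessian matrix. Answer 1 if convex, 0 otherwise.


The Hessian of f(x,y) = 8*x^2 - 2*x*y - 3*y^2 + 9*x + 10*y is:
H = [[16, -2], [-2, -6]]
Trace = 16 - 6 = 10
Determinant = 16*-6 - (-2)^2 = -100
Discriminant = (10)^2 - 4*-100 = 500.0
Eigenvalues: lambda_1 = -6.1803, lambda_2 = 16.1803
The function is not convex.

0


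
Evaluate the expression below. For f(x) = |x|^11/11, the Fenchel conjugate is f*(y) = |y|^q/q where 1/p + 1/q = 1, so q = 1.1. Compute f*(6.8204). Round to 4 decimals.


The conjugate exponent q satisfies 1/p + 1/q = 1.
p = 11, so q = 11/(11 - 1) = 1.1
|y|^q = 6.8204^1.1 = 8.264
f*(6.8204) = 8.264 / 1.1 = 7.5127


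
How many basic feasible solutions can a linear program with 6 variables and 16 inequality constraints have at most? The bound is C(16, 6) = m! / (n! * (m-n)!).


Each vertex corresponds to some choice of n active constraints out of m, so the number of vertices is at most C(m, n) = m! / (n!(m-n)!).
m = 16, n = 6
Numerator: 16 * 15 * 14 * 13 * 12 * 11
Denominator: 6! = 720
C(16, 6) = 8008


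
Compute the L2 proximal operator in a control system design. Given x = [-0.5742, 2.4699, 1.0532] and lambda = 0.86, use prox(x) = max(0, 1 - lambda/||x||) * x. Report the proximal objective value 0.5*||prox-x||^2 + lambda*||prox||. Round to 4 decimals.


Step 1: Compute ||x||.
||x|| = 2.7458
Step 2: Compute scaling factor.
scale = max(0, 1 - 0.86/2.7458) = 0.6868
Step 3: prox(x) = [-0.3944, 1.6963, 0.7233]
||prox(x)|| = 1.8858
Step 4: Proximal objective.
0.5*||prox-x||^2 = 0.3698
lambda*||prox|| = 1.6218
Total = 1.9916


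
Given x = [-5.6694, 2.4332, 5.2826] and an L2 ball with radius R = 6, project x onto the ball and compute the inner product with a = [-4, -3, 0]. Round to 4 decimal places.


Step 1: Compute ||x|| (intermediates to 6 decimals).
||x|| = sqrt((-5.6694)^2 + 2.4332^2 + 5.2826^2) = 8.122095
Step 2: Project.
Since ||x|| > R, scale = R/||x|| = 6/8.122095 = 0.738726, proj(x) = scale * x
proj(x) = [-4.188133, 1.797468, 3.902394]
Step 3: Dot product.
a^T * proj(x) = -4*(-4.188133) - 3*1.797468 + 0*3.902394 = 11.3601


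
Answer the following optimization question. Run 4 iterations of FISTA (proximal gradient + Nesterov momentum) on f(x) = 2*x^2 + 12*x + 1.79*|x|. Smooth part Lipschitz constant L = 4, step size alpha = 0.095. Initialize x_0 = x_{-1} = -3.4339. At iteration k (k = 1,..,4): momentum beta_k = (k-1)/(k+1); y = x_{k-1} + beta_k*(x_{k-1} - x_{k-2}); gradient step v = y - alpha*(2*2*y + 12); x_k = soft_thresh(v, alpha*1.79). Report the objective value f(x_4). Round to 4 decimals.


FISTA on f(x) = 2*x^2 + 12*x + 1.79*|x|
L = 4, alpha = 0.095
Iteration 1: beta = 0.0, y = -3.4339 + 0.0*(-3.4339 + 3.4339) = -3.4339
  grad(y) = -1.7356, v = y - alpha*grad = -3.269
  prox(v) = soft_thresh(-3.269, 0.1701) = -3.099
Iteration 2: beta = 0.3333, y = -3.099 + 0.3333*(-3.099 + 3.4339) = -2.9873
  grad(y) = 0.0507, v = y - alpha*grad = -2.9921
  prox(v) = soft_thresh(-2.9921, 0.1701) = -2.8221
Iteration 3: beta = 0.5, y = -2.8221 + 0.5*(-2.8221 + 3.099) = -2.6837
  grad(y) = 1.2654, v = y - alpha*grad = -2.8039
  prox(v) = soft_thresh(-2.8039, 0.1701) = -2.6338
Iteration 4: beta = 0.6, y = -2.6338 + 0.6*(-2.6338 + 2.8221) = -2.5208
  grad(y) = 1.9166, v = y - alpha*grad = -2.7029
  prox(v) = soft_thresh(-2.7029, 0.1701) = -2.5329
f(x_4) = 2*(-2.5329)^2 + 12*(-2.5329) + 1.79*|-2.5329| = -13.0297


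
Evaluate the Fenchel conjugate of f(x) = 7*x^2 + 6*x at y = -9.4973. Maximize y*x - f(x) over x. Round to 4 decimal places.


f*(y) = sup_x {y*x - a*x^2 - b*x} = sup_x {(y-b)*x - a*x^2}
FOC: (y - b) - 2a*x = 0 => x* = (y - b)/(2a)
x* = (-9.4973 - 6)/(2*7) = -1.107
f*(-9.4973) = (y-b)^2/(4a) = (-9.4973 - 6)^2/(4*7)
= 240.1663/28 = 8.5774


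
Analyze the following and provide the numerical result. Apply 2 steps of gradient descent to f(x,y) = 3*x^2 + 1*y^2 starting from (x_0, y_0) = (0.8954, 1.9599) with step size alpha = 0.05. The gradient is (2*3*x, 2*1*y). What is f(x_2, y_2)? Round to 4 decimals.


Gradient descent on f(x,y) = 3*x^2 + 1*y^2.
Starting point: (0.8954, 1.9599), alpha = 0.05
Step 1: grad_x = 2*3*0.8954 = 5.3724, grad_y = 2*1*1.9599 = 3.9198
  x_1 = 0.8954 - 0.05*5.3724 = 0.6268
  y_1 = 1.9599 - 0.05*3.9198 = 1.7639
Step 2: grad_x = 2*3*0.6268 = 3.7607, grad_y = 2*1*1.7639 = 3.5278
  x_2 = 0.6268 - 0.05*3.7607 = 0.4387
  y_2 = 1.7639 - 0.05*3.5278 = 1.5875
f(0.4387, 1.5875) = 3*0.4387^2 + 1*1.5875^2 = 3.0977


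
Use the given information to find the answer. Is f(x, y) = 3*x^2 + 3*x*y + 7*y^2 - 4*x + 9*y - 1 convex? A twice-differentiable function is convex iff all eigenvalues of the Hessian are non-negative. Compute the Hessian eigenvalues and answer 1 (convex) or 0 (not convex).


The Hessian of f(x,y) = 3*x^2 + 3*x*y + 7*y^2 - 4*x + 9*y - 1 is:
H = [[6, 3], [3, 14]]
Trace = 6 + 14 = 20
Determinant = 6*14 - (3)^2 = 75
Discriminant = (20)^2 - 4*75 = 100.0
Eigenvalues: lambda_1 = 5.0, lambda_2 = 15.0
The function is convex.

1


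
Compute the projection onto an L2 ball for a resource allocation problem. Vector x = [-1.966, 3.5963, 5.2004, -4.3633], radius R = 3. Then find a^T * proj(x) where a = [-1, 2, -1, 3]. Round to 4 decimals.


Step 1: Compute ||x|| (intermediates to 6 decimals).
||x|| = sqrt((-1.966)^2 + 3.5963^2 + 5.2004^2 + (-4.3633)^2) = 7.929759
Step 2: Project.
Since ||x|| > R, scale = R/||x|| = 3/7.929759 = 0.378322, proj(x) = scale * x
proj(x) = [-0.743781, 1.360559, 1.967426, -1.650732]
Step 3: Dot product.
a^T * proj(x) = -1*(-0.743781) + 2*1.360559 - 1*1.967426 + 3*(-1.650732) = -3.4547


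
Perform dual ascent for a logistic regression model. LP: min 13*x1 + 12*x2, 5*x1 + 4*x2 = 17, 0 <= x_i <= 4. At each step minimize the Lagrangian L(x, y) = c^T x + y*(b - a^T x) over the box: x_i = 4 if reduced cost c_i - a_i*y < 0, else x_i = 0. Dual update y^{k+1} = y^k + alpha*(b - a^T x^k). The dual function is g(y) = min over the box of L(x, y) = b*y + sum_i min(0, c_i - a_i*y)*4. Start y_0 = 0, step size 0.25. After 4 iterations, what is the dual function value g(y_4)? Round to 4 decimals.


Dual ascent for LP: min 13*x1 + 12*x2, 5*x1 + 4*x2 = 17, 0 <= x_i <= 4
Step 1: y^k = 0.0, reduced costs: (13.0, 12.0)
  x^k = (0.0, 0.0), subgradient = b - a^T x = 17.0
  y^{k+1} = 0.0 + 0.25*17.0 = 4.25
Step 2: y^k = 4.25, reduced costs: (-8.25, -5.0)
  x^k = (4.0, 4.0), subgradient = b - a^T x = -19.0
  y^{k+1} = 4.25 + 0.25*-19.0 = -0.5
Step 3: y^k = -0.5, reduced costs: (15.5, 14.0)
  x^k = (0.0, 0.0), subgradient = b - a^T x = 17.0
  y^{k+1} = -0.5 + 0.25*17.0 = 3.75
Step 4: y^k = 3.75, reduced costs: (-5.75, -3.0)
  x^k = (4.0, 4.0), subgradient = b - a^T x = -19.0
  y^{k+1} = 3.75 + 0.25*-19.0 = -1.0
Dual objective at y_4 = -1.0: reduced costs (18.0, 16.0), box minimizer x = (0.0, 0.0)
g(y_4) = b*y + (c1 - a1*y)*x1 + (c2 - a2*y)*x2 = 17*(-1.0) + 18.0*0.0 + 16.0*0.0 = -17.0 + 0.0 + 0.0 = -17.0


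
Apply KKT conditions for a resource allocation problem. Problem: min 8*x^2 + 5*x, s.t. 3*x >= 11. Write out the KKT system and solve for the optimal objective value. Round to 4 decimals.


Step 1: Try lambda = 0 (constraint inactive).
x_unc = -5/(2*8) = -0.3125
Check: 3*-0.3125 = -0.9375 < 11 -- violated!
Step 2: Constraint must be active: 3*x = 11
x* = 11/3 = 3.6667 (rounded; the exact value 11/3 is used below)
lambda = (2*8*(11/3) + 5)/3 = 21.2222
Step 3: Compute optimal value.
f(x*) = 8*(11/3)^2 + 5*(11/3) = 125.8889


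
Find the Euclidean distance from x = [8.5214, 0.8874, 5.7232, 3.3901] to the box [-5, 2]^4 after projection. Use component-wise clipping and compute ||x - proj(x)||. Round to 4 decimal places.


Project each component onto [-5, 2].
clip(8.5214) = 2.0, clip(0.8874) = 0.8874, clip(5.7232) = 2.0, clip(3.3901) = 2.0
Projection = [2.0, 0.8874, 2.0, 2.0]
Squared diffs: [42.5287, 0.0, 13.8622, 1.9324]
Distance = sqrt(58.3233) = 7.637


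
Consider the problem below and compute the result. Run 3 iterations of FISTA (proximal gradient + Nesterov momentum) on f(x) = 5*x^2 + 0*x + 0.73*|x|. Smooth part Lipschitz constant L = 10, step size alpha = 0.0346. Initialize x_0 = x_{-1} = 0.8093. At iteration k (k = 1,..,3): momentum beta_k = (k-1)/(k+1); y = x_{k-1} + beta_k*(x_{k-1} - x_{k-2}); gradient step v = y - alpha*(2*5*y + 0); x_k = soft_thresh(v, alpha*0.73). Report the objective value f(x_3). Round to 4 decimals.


FISTA on f(x) = 5*x^2 + 0*x + 0.73*|x|
L = 10, alpha = 0.0346
Iteration 1: beta = 0.0, y = 0.8093 + 0.0*(0.8093 - 0.8093) = 0.8093
  grad(y) = 8.093, v = y - alpha*grad = 0.5293
  prox(v) = soft_thresh(0.5293, 0.0253) = 0.504
Iteration 2: beta = 0.3333, y = 0.504 + 0.3333*(0.504 - 0.8093) = 0.4023
  grad(y) = 4.0227, v = y - alpha*grad = 0.2631
  prox(v) = soft_thresh(0.2631, 0.0253) = 0.2378
Iteration 3: beta = 0.5, y = 0.2378 + 0.5*(0.2378 - 0.504) = 0.1047
  grad(y) = 1.0472, v = y - alpha*grad = 0.0685
  prox(v) = soft_thresh(0.0685, 0.0253) = 0.0432
f(x_3) = 5*0.0432^2 + 0*0.0432 + 0.73*|0.0432| = 0.0409


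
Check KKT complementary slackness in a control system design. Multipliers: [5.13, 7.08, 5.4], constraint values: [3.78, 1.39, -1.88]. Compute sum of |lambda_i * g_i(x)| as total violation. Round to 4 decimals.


KKT complementary slackness check:
lambda_1 * g_1 = 5.13 * 3.78 = 19.3914
lambda_2 * g_2 = 7.08 * 1.39 = 9.8412
lambda_3 * g_3 = 5.4 * -1.88 = -10.152
Total violation = 19.3914 + 9.8412 + 10.152 = 39.3846


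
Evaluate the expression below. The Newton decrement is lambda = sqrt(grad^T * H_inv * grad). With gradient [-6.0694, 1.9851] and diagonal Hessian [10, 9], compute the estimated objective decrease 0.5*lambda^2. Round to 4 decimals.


Step 1: H is diagonal, so H^(-1) * g = [-0.6069, 0.2206].
Step 2: g^T H^(-1) g = sum_i g_i^2 / H_ii
  = (-6.0694)^2/10 + (1.9851)^2/9
  = 3.6838 + 0.4378 = 4.1216
Step 3: Objective decrease = 0.5 * g^T H^(-1) g = 2.0608


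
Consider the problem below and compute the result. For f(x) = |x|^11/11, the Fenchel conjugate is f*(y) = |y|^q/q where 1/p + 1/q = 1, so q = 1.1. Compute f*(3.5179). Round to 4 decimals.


The conjugate exponent q satisfies 1/p + 1/q = 1.
p = 11, so q = 11/(11 - 1) = 1.1
|y|^q = 3.5179^1.1 = 3.9894
f*(3.5179) = 3.9894 / 1.1 = 3.6268


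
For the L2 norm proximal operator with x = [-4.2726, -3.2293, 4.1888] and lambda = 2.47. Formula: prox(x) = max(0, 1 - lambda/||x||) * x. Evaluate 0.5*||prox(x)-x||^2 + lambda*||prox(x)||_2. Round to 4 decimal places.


Step 1: Compute ||x||.
||x|| = 6.7992
Step 2: Compute scaling factor.
scale = max(0, 1 - 2.47/6.7992) = 0.6367
Step 3: prox(x) = [-2.7205, -2.0562, 2.6671]
||prox(x)|| = 4.3292
Step 4: Proximal objective.
0.5*||prox-x||^2 = 3.0505
lambda*||prox|| = 10.6931
Total = 13.7436


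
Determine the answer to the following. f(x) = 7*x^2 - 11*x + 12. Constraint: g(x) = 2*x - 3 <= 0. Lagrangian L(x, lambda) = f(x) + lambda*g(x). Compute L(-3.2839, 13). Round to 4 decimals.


Step 1: Evaluate f(x).
f(-3.2839) = 7*(-3.2839)^2 - 11*(-3.2839) + 12 = 123.6109
Step 2: Evaluate g(x).
g(-3.2839) = 2*-3.2839 - 3 = -9.5678
Step 3: Compute Lagrangian.
L = 123.6109 + 13*-9.5678 = -0.7705


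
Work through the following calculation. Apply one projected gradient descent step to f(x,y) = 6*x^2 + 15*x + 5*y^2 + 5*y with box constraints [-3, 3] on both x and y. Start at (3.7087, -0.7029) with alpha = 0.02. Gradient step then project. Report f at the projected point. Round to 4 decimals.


Step 1: Compute gradient at (3.7087, -0.7029).
grad_x = 2*6*3.7087 + 15 = 59.5044
grad_y = 2*5*-0.7029 + 5 = -2.029
Step 2: Gradient step.
x_raw = 3.7087 - 0.02*59.5044 = 2.5186
y_raw = -0.7029 - 0.02*-2.029 = -0.6623
Step 3: Project onto [-3, 3].
x_proj = clip(2.5186) = 2.5186
y_proj = clip(-0.6623) = -0.6623
Step 4: Evaluate f.
f(2.5186, -0.6623) = 74.7214


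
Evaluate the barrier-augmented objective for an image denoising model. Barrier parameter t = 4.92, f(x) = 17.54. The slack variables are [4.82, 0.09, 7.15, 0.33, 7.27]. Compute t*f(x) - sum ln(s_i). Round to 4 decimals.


Step 1: Compute log-barrier.
ln values: [1.5728, -2.4079, 1.9671, -1.1087, 1.9838]
phi = -(1.5728 - 2.4079 + 1.9671 - 1.1087 + 1.9838) = -2.007
Step 2: Compute augmented objective.
t*f(x) = 4.92*17.54 = 86.2968
Total = 86.2968 - 2.007 = 84.2898


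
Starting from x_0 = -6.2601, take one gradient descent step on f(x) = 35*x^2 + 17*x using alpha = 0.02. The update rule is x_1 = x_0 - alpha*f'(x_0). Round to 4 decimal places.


We compute the gradient at x_0 and apply the update.
f'(x) = 70*x + 17
f'(-6.2601) = 70*-6.2601 + 17 = -421.207
x_1 = -6.2601 - 0.02*-421.207 = 2.164


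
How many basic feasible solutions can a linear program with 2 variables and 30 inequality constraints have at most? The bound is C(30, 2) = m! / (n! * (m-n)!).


Each vertex corresponds to some choice of n active constraints out of m, so the number of vertices is at most C(m, n) = m! / (n!(m-n)!).
m = 30, n = 2
Numerator: 30 * 29
Denominator: 2! = 2
C(30, 2) = 435


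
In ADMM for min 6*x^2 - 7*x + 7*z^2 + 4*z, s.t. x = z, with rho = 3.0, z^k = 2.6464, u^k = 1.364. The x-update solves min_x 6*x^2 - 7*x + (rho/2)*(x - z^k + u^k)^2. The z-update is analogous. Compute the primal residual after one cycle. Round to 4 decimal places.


ADMM iteration with rho = 3.0, z^k = 2.6464, u^k = 1.364
Step 1: x-update.
Minimize 6*x^2 - 7*x + (3.0/2)*(x - 2.6464 + 1.364)^2
FOC: (2*6 + 3.0)*x = 7 + 3.0*(2.6464 - 1.364)
x^{k+1} = 0.7231
Step 2: z-update.
Minimize 7*z^2 + 4*z + (3.0/2)*(0.7231 - z + 1.364)^2
FOC: (2*7 + 3.0)*z = -4 + 3.0*(0.7231 + 1.364)
z^{k+1} = 0.133
Step 3: u-update.
u^{k+1} = 1.364 + 0.7231 - 0.133 = 1.9541
Step 4: Primal residual = |0.7231 - 0.133| = 0.5901


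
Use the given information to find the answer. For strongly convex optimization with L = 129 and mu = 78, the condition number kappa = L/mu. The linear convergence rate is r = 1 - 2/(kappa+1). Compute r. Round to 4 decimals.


Step 1: Compute the condition number.
kappa = L/mu = 129/78 = 1.6538
Step 2: Compute the convergence rate.
r = 1 - 2/(kappa + 1) = 1 - 2*mu/(L + mu) = (L - mu)/(L + mu) = 51/207 = 0.2464


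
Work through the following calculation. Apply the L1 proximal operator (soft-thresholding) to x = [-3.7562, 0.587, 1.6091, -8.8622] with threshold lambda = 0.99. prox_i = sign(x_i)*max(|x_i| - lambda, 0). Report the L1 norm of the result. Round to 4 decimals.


Soft-thresholding with lambda = 0.99:
prox(-3.7562) = sign(-3.7562)*max(|-3.7562| - 0.99, 0) = -2.7662
prox(0.587) = sign(0.587)*max(|0.587| - 0.99, 0) = 0.0
prox(1.6091) = sign(1.6091)*max(|1.6091| - 0.99, 0) = 0.6191
prox(-8.8622) = sign(-8.8622)*max(|-8.8622| - 0.99, 0) = -7.8722
prox(x) = [-2.7662, 0.0, 0.6191, -7.8722]
||prox(x)||_1 = 2.7662 + 0.0 + 0.6191 + 7.8722 = 11.2575


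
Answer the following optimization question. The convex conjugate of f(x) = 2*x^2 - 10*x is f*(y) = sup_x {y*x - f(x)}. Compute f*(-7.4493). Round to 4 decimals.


f*(y) = sup_x {y*x - a*x^2 - b*x} = sup_x {(y-b)*x - a*x^2}
FOC: (y - b) - 2a*x = 0 => x* = (y - b)/(2a)
x* = (-7.4493 + 10)/(2*2) = 0.6377
f*(-7.4493) = (y-b)^2/(4a) = (-7.4493 + 10)^2/(4*2)
= 6.5061/8 = 0.8133


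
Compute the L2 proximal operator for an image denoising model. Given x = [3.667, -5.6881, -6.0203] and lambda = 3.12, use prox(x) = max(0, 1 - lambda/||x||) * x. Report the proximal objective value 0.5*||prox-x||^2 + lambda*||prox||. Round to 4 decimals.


Step 1: Compute ||x||.
||x|| = 9.0579
Step 2: Compute scaling factor.
scale = max(0, 1 - 3.12/9.0579) = 0.6555
Step 3: prox(x) = [2.4039, -3.7288, -3.9466]
||prox(x)|| = 5.9379
Step 4: Proximal objective.
0.5*||prox-x||^2 = 4.8672
lambda*||prox|| = 18.5262
Total = 23.3934


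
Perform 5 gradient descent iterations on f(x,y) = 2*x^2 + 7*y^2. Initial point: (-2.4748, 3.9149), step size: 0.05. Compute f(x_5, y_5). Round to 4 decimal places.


Gradient descent on f(x,y) = 2*x^2 + 7*y^2.
Starting point: (-2.4748, 3.9149), alpha = 0.05
Step 1: grad_x = 2*2*-2.4748 = -9.8992, grad_y = 2*7*3.9149 = 54.8086
  x_1 = -2.4748 - 0.05*-9.8992 = -1.9798
  y_1 = 3.9149 - 0.05*54.8086 = 1.1745
Step 2: grad_x = 2*2*-1.9798 = -7.9194, grad_y = 2*7*1.1745 = 16.4426
  x_2 = -1.9798 - 0.05*-7.9194 = -1.5839
  y_2 = 1.1745 - 0.05*16.4426 = 0.3523
Step 3: grad_x = 2*2*-1.5839 = -6.3355, grad_y = 2*7*0.3523 = 4.9328
  x_3 = -1.5839 - 0.05*-6.3355 = -1.2671
  y_3 = 0.3523 - 0.05*4.9328 = 0.1057
Step 4: grad_x = 2*2*-1.2671 = -5.0684, grad_y = 2*7*0.1057 = 1.4798
  x_4 = -1.2671 - 0.05*-5.0684 = -1.0137
  y_4 = 0.1057 - 0.05*1.4798 = 0.0317
Step 5: grad_x = 2*2*-1.0137 = -4.0547, grad_y = 2*7*0.0317 = 0.4439
  x_5 = -1.0137 - 0.05*-4.0547 = -0.8109
  y_5 = 0.0317 - 0.05*0.4439 = 0.0095
f(-0.8109, 0.0095) = 2*(-0.8109)^2 + 7*0.0095^2 = 1.3159


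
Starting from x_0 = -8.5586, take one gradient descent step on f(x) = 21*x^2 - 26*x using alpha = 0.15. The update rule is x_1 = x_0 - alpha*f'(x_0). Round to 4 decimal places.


We compute the gradient at x_0 and apply the update.
f'(x) = 42*x - 26
f'(-8.5586) = 42*-8.5586 - 26 = -385.4612
x_1 = -8.5586 - 0.15*-385.4612 = 49.2606


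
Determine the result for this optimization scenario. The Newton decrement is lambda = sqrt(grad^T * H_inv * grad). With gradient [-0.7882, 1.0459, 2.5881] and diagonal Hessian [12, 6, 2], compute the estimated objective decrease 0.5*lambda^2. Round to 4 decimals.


Step 1: H is diagonal, so H^(-1) * g = [-0.0657, 0.1743, 1.2941].
Step 2: g^T H^(-1) g = sum_i g_i^2 / H_ii
  = (-0.7882)^2/12 + (1.0459)^2/6 + (2.5881)^2/2
  = 0.0518 + 0.1823 + 3.3491 = 3.5832
Step 3: Objective decrease = 0.5 * g^T H^(-1) g = 1.7916


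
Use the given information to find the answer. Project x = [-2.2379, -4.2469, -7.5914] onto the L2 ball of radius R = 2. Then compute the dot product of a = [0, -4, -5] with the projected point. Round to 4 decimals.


Step 1: Compute ||x|| (intermediates to 6 decimals).
||x|| = sqrt((-2.2379)^2 + (-4.2469)^2 + (-7.5914)^2) = 8.981854
Step 2: Project.
Since ||x|| > R, scale = R/||x|| = 2/8.981854 = 0.222671, proj(x) = scale * x
proj(x) = [-0.498315, -0.945661, -1.690385]
Step 3: Dot product.
a^T * proj(x) = 0*(-0.498315) - 4*(-0.945661) - 5*(-1.690385) = 12.2346


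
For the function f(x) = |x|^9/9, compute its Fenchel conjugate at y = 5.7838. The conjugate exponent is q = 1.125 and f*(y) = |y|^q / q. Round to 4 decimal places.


The conjugate exponent q satisfies 1/p + 1/q = 1.
p = 9, so q = 9/(9 - 1) = 1.125
|y|^q = 5.7838^1.125 = 7.2026
f*(5.7838) = 7.2026 / 1.125 = 6.4023


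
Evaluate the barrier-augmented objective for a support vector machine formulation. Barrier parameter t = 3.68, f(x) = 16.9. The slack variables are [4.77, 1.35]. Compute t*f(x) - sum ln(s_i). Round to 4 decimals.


Step 1: Compute log-barrier.
ln values: [1.5623, 0.3001]
phi = -(1.5623 + 0.3001) = -1.8625
Step 2: Compute augmented objective.
t*f(x) = 3.68*16.9 = 62.192
Total = 62.192 - 1.8625 = 60.3295


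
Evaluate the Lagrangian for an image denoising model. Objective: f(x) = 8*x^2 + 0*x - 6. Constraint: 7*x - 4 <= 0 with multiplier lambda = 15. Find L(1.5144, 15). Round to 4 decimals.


Step 1: Evaluate f(x).
f(1.5144) = 8*1.5144^2 + 0*1.5144 - 6 = 12.3473
Step 2: Evaluate g(x).
g(1.5144) = 7*1.5144 - 4 = 6.6008
Step 3: Compute Lagrangian.
L = 12.3473 + 15*6.6008 = 111.3593


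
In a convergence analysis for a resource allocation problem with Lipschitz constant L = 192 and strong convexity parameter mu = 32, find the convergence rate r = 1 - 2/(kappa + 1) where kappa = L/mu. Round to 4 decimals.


Step 1: Compute the condition number.
kappa = L/mu = 192/32 = 6.0
Step 2: Compute the convergence rate.
r = 1 - 2/(kappa + 1) = 1 - 2*mu/(L + mu) = (L - mu)/(L + mu) = 160/224 = 0.7143


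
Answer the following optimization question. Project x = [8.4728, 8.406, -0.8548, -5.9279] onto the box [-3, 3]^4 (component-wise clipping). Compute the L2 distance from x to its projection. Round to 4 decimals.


Project each component onto [-3, 3].
clip(8.4728) = 3.0, clip(8.406) = 3.0, clip(-0.8548) = -0.8548, clip(-5.9279) = -3.0
Projection = [3.0, 3.0, -0.8548, -3.0]
Squared diffs: [29.9515, 29.2248, 0.0, 8.5726]
Distance = sqrt(67.7489) = 8.231


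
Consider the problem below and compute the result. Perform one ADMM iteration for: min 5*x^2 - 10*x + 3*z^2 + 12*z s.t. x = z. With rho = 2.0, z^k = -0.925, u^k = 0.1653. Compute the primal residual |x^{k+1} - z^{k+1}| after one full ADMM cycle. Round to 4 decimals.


ADMM iteration with rho = 2.0, z^k = -0.925, u^k = 0.1653
Step 1: x-update.
Minimize 5*x^2 - 10*x + (2.0/2)*(x + 0.925 + 0.1653)^2
FOC: (2*5 + 2.0)*x = 10 + 2.0*(-0.925 - 0.1653)
x^{k+1} = 0.6516
Step 2: z-update.
Minimize 3*z^2 + 12*z + (2.0/2)*(0.6516 - z + 0.1653)^2
FOC: (2*3 + 2.0)*z = -12 + 2.0*(0.6516 + 0.1653)
z^{k+1} = -1.2958
Step 3: u-update.
u^{k+1} = 0.1653 + 0.6516 + 1.2958 = 2.1127
Step 4: Primal residual = |0.6516 + 1.2958| = 1.9474


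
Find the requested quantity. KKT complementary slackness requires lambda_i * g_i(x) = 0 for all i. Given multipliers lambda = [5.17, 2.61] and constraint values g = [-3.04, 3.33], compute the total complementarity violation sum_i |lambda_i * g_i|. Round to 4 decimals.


KKT complementary slackness check:
lambda_1 * g_1 = 5.17 * -3.04 = -15.7168
lambda_2 * g_2 = 2.61 * 3.33 = 8.6913
Total violation = 15.7168 + 8.6913 = 24.4081


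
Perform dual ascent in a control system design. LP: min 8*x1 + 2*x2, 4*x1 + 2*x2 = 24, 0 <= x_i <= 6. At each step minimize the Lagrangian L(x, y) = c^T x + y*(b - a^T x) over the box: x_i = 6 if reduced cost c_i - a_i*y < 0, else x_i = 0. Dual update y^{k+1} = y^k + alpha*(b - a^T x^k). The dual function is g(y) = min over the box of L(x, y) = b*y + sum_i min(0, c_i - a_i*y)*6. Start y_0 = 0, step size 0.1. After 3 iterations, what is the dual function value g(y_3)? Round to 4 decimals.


Dual ascent for LP: min 8*x1 + 2*x2, 4*x1 + 2*x2 = 24, 0 <= x_i <= 6
Step 1: y^k = 0.0, reduced costs: (8.0, 2.0)
  x^k = (0.0, 0.0), subgradient = b - a^T x = 24.0
  y^{k+1} = 0.0 + 0.1*24.0 = 2.4
Step 2: y^k = 2.4, reduced costs: (-1.6, -2.8)
  x^k = (6.0, 6.0), subgradient = b - a^T x = -12.0
  y^{k+1} = 2.4 + 0.1*-12.0 = 1.2
Step 3: y^k = 1.2, reduced costs: (3.2, -0.4)
  x^k = (0.0, 6.0), subgradient = b - a^T x = 12.0
  y^{k+1} = 1.2 + 0.1*12.0 = 2.4
Dual objective at y_3 = 2.4: reduced costs (-1.6, -2.8), box minimizer x = (6.0, 6.0)
g(y_3) = b*y + (c1 - a1*y)*x1 + (c2 - a2*y)*x2 = 24*2.4 + (-1.6)*6.0 + (-2.8)*6.0 = 57.6 - 9.6 - 16.8 = 31.2


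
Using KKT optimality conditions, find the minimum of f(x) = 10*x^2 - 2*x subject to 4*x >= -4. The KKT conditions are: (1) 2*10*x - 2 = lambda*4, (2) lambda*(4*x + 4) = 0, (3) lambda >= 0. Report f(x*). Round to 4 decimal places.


Step 1: Try lambda = 0 (constraint inactive).
Stationarity: 2*10*x - 2 = 0
x* = 2/(2*10) = 0.1
Check constraint: 4*0.1 = 0.4 >= -4 -- satisfied.
Step 2: Compute optimal value.
f(x*) = 10*0.1^2 - 2*0.1 = -0.1


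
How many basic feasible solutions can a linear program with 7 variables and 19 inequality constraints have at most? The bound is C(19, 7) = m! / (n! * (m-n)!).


Each vertex corresponds to some choice of n active constraints out of m, so the number of vertices is at most C(m, n) = m! / (n!(m-n)!).
m = 19, n = 7
Numerator: 19 * 18 * 17 * 16 * 15 * 14 * 13
Denominator: 7! = 5040
C(19, 7) = 50388


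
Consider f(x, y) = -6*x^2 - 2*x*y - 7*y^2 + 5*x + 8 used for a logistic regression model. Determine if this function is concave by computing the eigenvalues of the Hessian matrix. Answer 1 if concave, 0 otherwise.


The Hessian of f(x,y) = -6*x^2 - 2*x*y - 7*y^2 + 5*x + 8 is:
H = [[-12, -2], [-2, -14]]
Trace = -12 - 14 = -26
Determinant = -12*-14 - (-2)^2 = 164
Discriminant = (-26)^2 - 4*164 = 20.0
Eigenvalues: lambda_1 = -15.2361, lambda_2 = -10.7639
The function is concave.

1


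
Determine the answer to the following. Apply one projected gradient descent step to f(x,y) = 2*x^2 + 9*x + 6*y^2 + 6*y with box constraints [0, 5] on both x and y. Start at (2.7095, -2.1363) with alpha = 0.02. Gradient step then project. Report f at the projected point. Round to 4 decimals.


Step 1: Compute gradient at (2.7095, -2.1363).
grad_x = 2*2*2.7095 + 9 = 19.838
grad_y = 2*6*-2.1363 + 6 = -19.6356
Step 2: Gradient step.
x_raw = 2.7095 - 0.02*19.838 = 2.3127
y_raw = -2.1363 - 0.02*-19.6356 = -1.7436
Step 3: Project onto [0, 5].
x_proj = clip(2.3127) = 2.3127
y_proj = clip(-1.7436) = 0.0
Step 4: Evaluate f.
f(2.3127, 0.0) = 31.5122


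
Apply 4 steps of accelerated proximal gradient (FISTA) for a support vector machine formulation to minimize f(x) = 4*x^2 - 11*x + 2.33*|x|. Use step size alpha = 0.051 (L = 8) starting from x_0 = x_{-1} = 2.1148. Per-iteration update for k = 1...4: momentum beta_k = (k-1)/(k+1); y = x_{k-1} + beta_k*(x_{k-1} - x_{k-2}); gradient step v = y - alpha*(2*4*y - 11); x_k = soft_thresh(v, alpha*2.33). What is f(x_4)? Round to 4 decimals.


FISTA on f(x) = 4*x^2 - 11*x + 2.33*|x|
L = 8, alpha = 0.051
Iteration 1: beta = 0.0, y = 2.1148 + 0.0*(2.1148 - 2.1148) = 2.1148
  grad(y) = 5.9184, v = y - alpha*grad = 1.813
  prox(v) = soft_thresh(1.813, 0.1188) = 1.6941
Iteration 2: beta = 0.3333, y = 1.6941 + 0.3333*(1.6941 - 2.1148) = 1.5539
  grad(y) = 1.4313, v = y - alpha*grad = 1.4809
  prox(v) = soft_thresh(1.4809, 0.1188) = 1.3621
Iteration 3: beta = 0.5, y = 1.3621 + 0.5*(1.3621 - 1.6941) = 1.1961
  grad(y) = -1.4315, v = y - alpha*grad = 1.2691
  prox(v) = soft_thresh(1.2691, 0.1188) = 1.1502
Iteration 4: beta = 0.6, y = 1.1502 + 0.6*(1.1502 - 1.3621) = 1.0231
  grad(y) = -2.815, v = y - alpha*grad = 1.1667
  prox(v) = soft_thresh(1.1667, 0.1188) = 1.0479
f(x_4) = 4*1.0479^2 - 11*1.0479 + 2.33*|1.0479| = -4.6929


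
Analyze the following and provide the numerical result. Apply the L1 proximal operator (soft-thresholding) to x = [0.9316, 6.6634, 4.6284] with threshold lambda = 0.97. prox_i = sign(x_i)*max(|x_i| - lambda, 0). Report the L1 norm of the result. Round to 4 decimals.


Soft-thresholding with lambda = 0.97:
prox(0.9316) = sign(0.9316)*max(|0.9316| - 0.97, 0) = 0.0
prox(6.6634) = sign(6.6634)*max(|6.6634| - 0.97, 0) = 5.6934
prox(4.6284) = sign(4.6284)*max(|4.6284| - 0.97, 0) = 3.6584
prox(x) = [0.0, 5.6934, 3.6584]
||prox(x)||_1 = 0.0 + 5.6934 + 3.6584 = 9.3518


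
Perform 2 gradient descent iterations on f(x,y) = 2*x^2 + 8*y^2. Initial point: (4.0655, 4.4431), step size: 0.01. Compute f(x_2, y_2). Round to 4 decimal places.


Gradient descent on f(x,y) = 2*x^2 + 8*y^2.
Starting point: (4.0655, 4.4431), alpha = 0.01
Step 1: grad_x = 2*2*4.0655 = 16.262, grad_y = 2*8*4.4431 = 71.0896
  x_1 = 4.0655 - 0.01*16.262 = 3.9029
  y_1 = 4.4431 - 0.01*71.0896 = 3.7322
Step 2: grad_x = 2*2*3.9029 = 15.6115, grad_y = 2*8*3.7322 = 59.7153
  x_2 = 3.9029 - 0.01*15.6115 = 3.7468
  y_2 = 3.7322 - 0.01*59.7153 = 3.1351
f(3.7468, 3.1351) = 2*3.7468^2 + 8*3.1351^2 = 106.7049


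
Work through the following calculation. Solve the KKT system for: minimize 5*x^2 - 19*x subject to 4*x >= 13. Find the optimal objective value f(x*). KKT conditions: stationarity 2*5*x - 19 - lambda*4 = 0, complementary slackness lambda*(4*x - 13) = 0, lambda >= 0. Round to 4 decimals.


Step 1: Try lambda = 0 (constraint inactive).
x_unc = 19/(2*5) = 1.9
Check: 4*1.9 = 7.6 < 13 -- violated!
Step 2: Constraint must be active: 4*x = 13
x* = 13/4 = 3.25
lambda = (2*5*3.25 - 19)/4 = 3.375
Step 3: Compute optimal value.
f(x*) = 5*3.25^2 - 19*3.25 = -8.9375


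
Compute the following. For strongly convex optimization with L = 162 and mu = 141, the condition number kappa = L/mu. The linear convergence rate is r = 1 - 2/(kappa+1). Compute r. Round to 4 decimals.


Step 1: Compute the condition number.
kappa = L/mu = 162/141 = 1.1489
Step 2: Compute the convergence rate.
r = 1 - 2/(kappa + 1) = 1 - 2*mu/(L + mu) = (L - mu)/(L + mu) = 21/303 = 0.0693


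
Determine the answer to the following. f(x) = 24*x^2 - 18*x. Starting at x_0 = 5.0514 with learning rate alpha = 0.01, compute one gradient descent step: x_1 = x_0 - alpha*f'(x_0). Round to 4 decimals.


We compute the gradient at x_0 and apply the update.
f'(x) = 48*x - 18
f'(5.0514) = 48*5.0514 - 18 = 224.4672
x_1 = 5.0514 - 0.01*224.4672 = 2.8067


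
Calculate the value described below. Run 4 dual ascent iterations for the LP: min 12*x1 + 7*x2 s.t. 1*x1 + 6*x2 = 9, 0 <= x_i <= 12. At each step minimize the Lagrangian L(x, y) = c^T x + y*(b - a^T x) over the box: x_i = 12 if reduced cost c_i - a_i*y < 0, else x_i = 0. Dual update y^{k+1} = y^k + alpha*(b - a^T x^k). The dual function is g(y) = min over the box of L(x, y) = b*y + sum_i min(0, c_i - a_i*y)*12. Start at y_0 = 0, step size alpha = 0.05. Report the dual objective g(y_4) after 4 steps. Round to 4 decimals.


Dual ascent for LP: min 12*x1 + 7*x2, 1*x1 + 6*x2 = 9, 0 <= x_i <= 12
Step 1: y^k = 0.0, reduced costs: (12.0, 7.0)
  x^k = (0.0, 0.0), subgradient = b - a^T x = 9.0
  y^{k+1} = 0.0 + 0.05*9.0 = 0.45
Step 2: y^k = 0.45, reduced costs: (11.55, 4.3)
  x^k = (0.0, 0.0), subgradient = b - a^T x = 9.0
  y^{k+1} = 0.45 + 0.05*9.0 = 0.9
Step 3: y^k = 0.9, reduced costs: (11.1, 1.6)
  x^k = (0.0, 0.0), subgradient = b - a^T x = 9.0
  y^{k+1} = 0.9 + 0.05*9.0 = 1.35
Step 4: y^k = 1.35, reduced costs: (10.65, -1.1)
  x^k = (0.0, 12.0), subgradient = b - a^T x = -63.0
  y^{k+1} = 1.35 + 0.05*-63.0 = -1.8
Dual objective at y_4 = -1.8: reduced costs (13.8, 17.8), box minimizer x = (0.0, 0.0)
g(y_4) = b*y + (c1 - a1*y)*x1 + (c2 - a2*y)*x2 = 9*(-1.8) + 13.8*0.0 + 17.8*0.0 = -16.2 + 0.0 + 0.0 = -16.2


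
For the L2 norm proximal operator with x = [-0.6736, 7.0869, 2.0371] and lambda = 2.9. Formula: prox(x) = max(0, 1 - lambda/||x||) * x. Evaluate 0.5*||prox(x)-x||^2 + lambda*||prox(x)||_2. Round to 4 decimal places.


Step 1: Compute ||x||.
||x|| = 7.4046
Step 2: Compute scaling factor.
scale = max(0, 1 - 2.9/7.4046) = 0.6084
Step 3: prox(x) = [-0.4098, 4.3113, 1.2393]
||prox(x)|| = 4.5046
Step 4: Proximal objective.
0.5*||prox-x||^2 = 4.205
lambda*||prox|| = 13.0633
Total = 17.2683


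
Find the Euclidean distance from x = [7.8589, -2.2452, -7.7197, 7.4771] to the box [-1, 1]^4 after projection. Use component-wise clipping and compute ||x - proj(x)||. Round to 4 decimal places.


Project each component onto [-1, 1].
clip(7.8589) = 1.0, clip(-2.2452) = -1.0, clip(-7.7197) = -1.0, clip(7.4771) = 1.0
Projection = [1.0, -1.0, -1.0, 1.0]
Squared diffs: [47.0445, 1.5505, 45.1544, 41.9528]
Distance = sqrt(135.7022) = 11.6491
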